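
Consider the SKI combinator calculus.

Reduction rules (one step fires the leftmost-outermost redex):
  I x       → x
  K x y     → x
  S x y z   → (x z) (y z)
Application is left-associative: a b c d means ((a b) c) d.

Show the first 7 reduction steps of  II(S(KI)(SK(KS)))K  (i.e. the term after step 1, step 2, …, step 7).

Answer: after 7 steps: K

Derivation:
  start: II(S(KI)(SK(KS)))K
  →1  I(S(KI)(SK(KS)))K
  →2  S(KI)(SK(KS))K
  →3  KIK(SK(KS)K)
  →4  I(SK(KS)K)
  →5  SK(KS)K
  →6  KK(KSK)
  →7  K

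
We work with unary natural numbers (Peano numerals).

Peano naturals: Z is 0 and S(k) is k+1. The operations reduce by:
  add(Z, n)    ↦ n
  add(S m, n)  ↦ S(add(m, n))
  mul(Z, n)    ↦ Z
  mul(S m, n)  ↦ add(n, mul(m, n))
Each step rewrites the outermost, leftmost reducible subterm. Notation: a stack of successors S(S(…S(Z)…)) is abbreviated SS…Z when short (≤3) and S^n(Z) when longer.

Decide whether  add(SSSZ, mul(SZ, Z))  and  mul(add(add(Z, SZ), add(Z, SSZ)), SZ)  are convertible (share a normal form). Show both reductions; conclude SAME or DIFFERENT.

Answer: SAME — A ⇓ SSSZ, B ⇓ SSSZ

Derivation:
Term A:
  start: add(SSSZ, mul(SZ, Z))
  →1  S(add(SSZ, mul(SZ, Z)))
  →2  S(S(add(SZ, mul(SZ, Z))))
  →3  S(S(S(add(Z, mul(SZ, Z)))))
  →4  S(S(S(mul(SZ, Z))))
  →5  S(S(S(add(Z, mul(Z, Z)))))
  →6  S(S(S(mul(Z, Z))))
  →7  SSSZ

Term B:
  start: mul(add(add(Z, SZ), add(Z, SSZ)), SZ)
  →1  mul(add(SZ, add(Z, SSZ)), SZ)
  →2  mul(S(add(Z, add(Z, SSZ))), SZ)
  →3  add(SZ, mul(add(Z, add(Z, SSZ)), SZ))
  →4  S(add(Z, mul(add(Z, add(Z, SSZ)), SZ)))
  →5  S(mul(add(Z, add(Z, SSZ)), SZ))
  →6  S(mul(add(Z, SSZ), SZ))
  →7  S(mul(SSZ, SZ))
  →8  S(add(SZ, mul(SZ, SZ)))
  →9  S(S(add(Z, mul(SZ, SZ))))
  →10  S(S(mul(SZ, SZ)))
  →11  S(S(add(SZ, mul(Z, SZ))))
  →12  S(S(S(add(Z, mul(Z, SZ)))))
  →13  S(S(S(mul(Z, SZ))))
  →14  SSSZ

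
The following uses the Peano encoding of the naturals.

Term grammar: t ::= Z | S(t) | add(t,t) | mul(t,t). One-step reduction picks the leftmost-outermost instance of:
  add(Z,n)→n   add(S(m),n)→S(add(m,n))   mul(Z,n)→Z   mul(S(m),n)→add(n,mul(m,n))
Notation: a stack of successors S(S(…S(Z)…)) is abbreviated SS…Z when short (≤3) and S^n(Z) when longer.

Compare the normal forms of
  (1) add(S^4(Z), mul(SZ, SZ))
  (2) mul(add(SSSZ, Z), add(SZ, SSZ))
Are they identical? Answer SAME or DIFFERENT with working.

Answer: DIFFERENT — A ⇓ S^5(Z), B ⇓ S^9(Z)

Reduction:
Term A:
  start: add(S^4(Z), mul(SZ, SZ))
  [1] S(add(SSSZ, mul(SZ, SZ)))
  [2] S(S(add(SSZ, mul(SZ, SZ))))
  [3] S(S(S(add(SZ, mul(SZ, SZ)))))
  [4] S(S(S(S(add(Z, mul(SZ, SZ))))))
  [5] S(S(S(S(mul(SZ, SZ)))))
  [6] S(S(S(S(add(SZ, mul(Z, SZ))))))
  [7] S(S(S(S(S(add(Z, mul(Z, SZ)))))))
  [8] S(S(S(S(S(mul(Z, SZ))))))
  [9] S^5(Z)

Term B:
  start: mul(add(SSSZ, Z), add(SZ, SSZ))
  [1] mul(S(add(SSZ, Z)), add(SZ, SSZ))
  [2] add(add(SZ, SSZ), mul(add(SSZ, Z), add(SZ, SSZ)))
  [3] add(S(add(Z, SSZ)), mul(add(SSZ, Z), add(SZ, SSZ)))
  [4] S(add(add(Z, SSZ), mul(add(SSZ, Z), add(SZ, SSZ))))
  [5] S(add(SSZ, mul(add(SSZ, Z), add(SZ, SSZ))))
  [6] S(S(add(SZ, mul(add(SSZ, Z), add(SZ, SSZ)))))
  [7] S(S(S(add(Z, mul(add(SSZ, Z), add(SZ, SSZ))))))
  [8] S(S(S(mul(add(SSZ, Z), add(SZ, SSZ)))))
  [9] S(S(S(mul(S(add(SZ, Z)), add(SZ, SSZ)))))
  [10] S(S(S(add(add(SZ, SSZ), mul(add(SZ, Z), add(SZ, SSZ))))))
  [11] S(S(S(add(S(add(Z, SSZ)), mul(add(SZ, Z), add(SZ, SSZ))))))
  [12] S(S(S(S(add(add(Z, SSZ), mul(add(SZ, Z), add(SZ, SSZ)))))))
  [13] S(S(S(S(add(SSZ, mul(add(SZ, Z), add(SZ, SSZ)))))))
  [14] S(S(S(S(S(add(SZ, mul(add(SZ, Z), add(SZ, SSZ))))))))
  [15] S(S(S(S(S(S(add(Z, mul(add(SZ, Z), add(SZ, SSZ)))))))))
  [16] S(S(S(S(S(S(mul(add(SZ, Z), add(SZ, SSZ))))))))
  [17] S(S(S(S(S(S(mul(S(add(Z, Z)), add(SZ, SSZ))))))))
  [18] S(S(S(S(S(S(add(add(SZ, SSZ), mul(add(Z, Z), add(SZ, SSZ)))))))))
  [19] S(S(S(S(S(S(add(S(add(Z, SSZ)), mul(add(Z, Z), add(SZ, SSZ)))))))))
  [20] S(S(S(S(S(S(S(add(add(Z, SSZ), mul(add(Z, Z), add(SZ, SSZ))))))))))
  [21] S(S(S(S(S(S(S(add(SSZ, mul(add(Z, Z), add(SZ, SSZ))))))))))
  [22] S(S(S(S(S(S(S(S(add(SZ, mul(add(Z, Z), add(SZ, SSZ)))))))))))
  [23] S(S(S(S(S(S(S(S(S(add(Z, mul(add(Z, Z), add(SZ, SSZ))))))))))))
  [24] S(S(S(S(S(S(S(S(S(mul(add(Z, Z), add(SZ, SSZ)))))))))))
  [25] S(S(S(S(S(S(S(S(S(mul(Z, add(SZ, SSZ)))))))))))
  [26] S^9(Z)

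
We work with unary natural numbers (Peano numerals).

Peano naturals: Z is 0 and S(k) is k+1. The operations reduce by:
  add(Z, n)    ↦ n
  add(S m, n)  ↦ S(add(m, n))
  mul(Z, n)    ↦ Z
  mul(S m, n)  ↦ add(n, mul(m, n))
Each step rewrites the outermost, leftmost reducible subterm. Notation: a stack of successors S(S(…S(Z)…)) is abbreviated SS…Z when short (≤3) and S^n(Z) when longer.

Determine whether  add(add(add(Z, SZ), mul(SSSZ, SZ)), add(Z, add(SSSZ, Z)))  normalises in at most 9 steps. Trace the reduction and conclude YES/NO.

  start: add(add(add(Z, SZ), mul(SSSZ, SZ)), add(Z, add(SSSZ, Z)))
  step 1: add(add(SZ, mul(SSSZ, SZ)), add(Z, add(SSSZ, Z)))
  step 2: add(S(add(Z, mul(SSSZ, SZ))), add(Z, add(SSSZ, Z)))
  step 3: S(add(add(Z, mul(SSSZ, SZ)), add(Z, add(SSSZ, Z))))
  step 4: S(add(mul(SSSZ, SZ), add(Z, add(SSSZ, Z))))
  step 5: S(add(add(SZ, mul(SSZ, SZ)), add(Z, add(SSSZ, Z))))
  step 6: S(add(S(add(Z, mul(SSZ, SZ))), add(Z, add(SSSZ, Z))))
  step 7: S(S(add(add(Z, mul(SSZ, SZ)), add(Z, add(SSSZ, Z)))))
  step 8: S(S(add(mul(SSZ, SZ), add(Z, add(SSSZ, Z)))))
  step 9: S(S(add(add(SZ, mul(SZ, SZ)), add(Z, add(SSSZ, Z)))))

Answer: NO — after 9 steps the term is S(S(add(add(SZ, mul(SZ, SZ)), add(Z, add(SSSZ, Z))))), not yet normal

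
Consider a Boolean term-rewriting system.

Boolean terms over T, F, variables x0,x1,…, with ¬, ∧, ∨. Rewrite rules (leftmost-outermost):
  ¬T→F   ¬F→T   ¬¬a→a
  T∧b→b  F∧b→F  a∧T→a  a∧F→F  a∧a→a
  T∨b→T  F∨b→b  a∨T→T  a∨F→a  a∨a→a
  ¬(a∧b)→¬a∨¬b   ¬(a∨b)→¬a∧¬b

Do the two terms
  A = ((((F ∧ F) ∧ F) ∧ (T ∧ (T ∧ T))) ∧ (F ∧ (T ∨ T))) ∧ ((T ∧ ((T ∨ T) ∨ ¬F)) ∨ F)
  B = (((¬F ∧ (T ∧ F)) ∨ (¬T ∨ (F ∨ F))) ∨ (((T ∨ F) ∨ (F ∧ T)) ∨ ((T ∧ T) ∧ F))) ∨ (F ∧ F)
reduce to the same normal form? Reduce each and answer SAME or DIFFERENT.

Answer: DIFFERENT — A ⇓ F, B ⇓ T

Derivation:
Term A:
  start: ((((F ∧ F) ∧ F) ∧ (T ∧ (T ∧ T))) ∧ (F ∧ (T ∨ T))) ∧ ((T ∧ ((T ∨ T) ∨ ¬F)) ∨ F)
  →1  ((F ∧ (T ∧ (T ∧ T))) ∧ (F ∧ (T ∨ T))) ∧ ((T ∧ ((T ∨ T) ∨ ¬F)) ∨ F)
  →2  (F ∧ (F ∧ (T ∨ T))) ∧ ((T ∧ ((T ∨ T) ∨ ¬F)) ∨ F)
  →3  F ∧ ((T ∧ ((T ∨ T) ∨ ¬F)) ∨ F)
  →4  F

Term B:
  start: (((¬F ∧ (T ∧ F)) ∨ (¬T ∨ (F ∨ F))) ∨ (((T ∨ F) ∨ (F ∧ T)) ∨ ((T ∧ T) ∧ F))) ∨ (F ∧ F)
  →1  (((T ∧ (T ∧ F)) ∨ (¬T ∨ (F ∨ F))) ∨ (((T ∨ F) ∨ (F ∧ T)) ∨ ((T ∧ T) ∧ F))) ∨ (F ∧ F)
  →2  (((T ∧ F) ∨ (¬T ∨ (F ∨ F))) ∨ (((T ∨ F) ∨ (F ∧ T)) ∨ ((T ∧ T) ∧ F))) ∨ (F ∧ F)
  →3  ((F ∨ (¬T ∨ (F ∨ F))) ∨ (((T ∨ F) ∨ (F ∧ T)) ∨ ((T ∧ T) ∧ F))) ∨ (F ∧ F)
  →4  ((¬T ∨ (F ∨ F)) ∨ (((T ∨ F) ∨ (F ∧ T)) ∨ ((T ∧ T) ∧ F))) ∨ (F ∧ F)
  →5  ((F ∨ (F ∨ F)) ∨ (((T ∨ F) ∨ (F ∧ T)) ∨ ((T ∧ T) ∧ F))) ∨ (F ∧ F)
  →6  ((F ∨ F) ∨ (((T ∨ F) ∨ (F ∧ T)) ∨ ((T ∧ T) ∧ F))) ∨ (F ∧ F)
  →7  (F ∨ (((T ∨ F) ∨ (F ∧ T)) ∨ ((T ∧ T) ∧ F))) ∨ (F ∧ F)
  →8  (((T ∨ F) ∨ (F ∧ T)) ∨ ((T ∧ T) ∧ F)) ∨ (F ∧ F)
  →9  ((T ∨ (F ∧ T)) ∨ ((T ∧ T) ∧ F)) ∨ (F ∧ F)
  →10  (T ∨ ((T ∧ T) ∧ F)) ∨ (F ∧ F)
  →11  T ∨ (F ∧ F)
  →12  T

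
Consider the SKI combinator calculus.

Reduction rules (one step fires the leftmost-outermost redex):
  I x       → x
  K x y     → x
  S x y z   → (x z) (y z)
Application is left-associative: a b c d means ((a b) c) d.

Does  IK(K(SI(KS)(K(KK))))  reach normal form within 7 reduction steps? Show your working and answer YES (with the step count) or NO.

  start: IK(K(SI(KS)(K(KK))))
  →1  K(K(SI(KS)(K(KK))))
  →2  K(K(I(K(KK))(KS(K(KK)))))
  →3  K(K(K(KK)(KS(K(KK)))))
  →4  K(K(KK))

Answer: YES — reaches normal form K(K(KK)) in 4 ≤ 7 steps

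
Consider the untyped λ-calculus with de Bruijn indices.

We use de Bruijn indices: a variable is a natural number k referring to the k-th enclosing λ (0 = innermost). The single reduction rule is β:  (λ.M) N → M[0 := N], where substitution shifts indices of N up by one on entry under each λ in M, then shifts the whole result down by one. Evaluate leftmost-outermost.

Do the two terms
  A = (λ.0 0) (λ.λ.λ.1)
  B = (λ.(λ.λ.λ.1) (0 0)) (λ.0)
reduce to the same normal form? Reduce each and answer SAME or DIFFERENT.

Term A:
  start: (λ.0 0) (λ.λ.λ.1)
  →1  (λ.λ.λ.1) (λ.λ.λ.1)
  →2  λ.λ.1

Term B:
  start: (λ.(λ.λ.λ.1) (0 0)) (λ.0)
  →1  (λ.λ.λ.1) ((λ.0) (λ.0))
  →2  λ.λ.1

Answer: SAME — A ⇓ λ.λ.1, B ⇓ λ.λ.1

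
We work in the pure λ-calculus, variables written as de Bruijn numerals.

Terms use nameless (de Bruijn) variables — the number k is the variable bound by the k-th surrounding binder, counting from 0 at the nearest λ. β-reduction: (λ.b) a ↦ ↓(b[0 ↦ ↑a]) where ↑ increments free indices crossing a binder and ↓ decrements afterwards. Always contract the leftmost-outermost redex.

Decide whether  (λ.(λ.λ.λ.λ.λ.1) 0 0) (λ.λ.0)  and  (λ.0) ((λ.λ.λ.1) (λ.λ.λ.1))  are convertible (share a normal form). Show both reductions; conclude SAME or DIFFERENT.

Answer: DIFFERENT — A ⇓ λ.λ.λ.1, B ⇓ λ.λ.1

Derivation:
Term A:
  start: (λ.(λ.λ.λ.λ.λ.1) 0 0) (λ.λ.0)
  step 1: (λ.λ.λ.λ.λ.1) (λ.λ.0) (λ.λ.0)
  step 2: (λ.λ.λ.λ.1) (λ.λ.0)
  step 3: λ.λ.λ.1

Term B:
  start: (λ.0) ((λ.λ.λ.1) (λ.λ.λ.1))
  step 1: (λ.λ.λ.1) (λ.λ.λ.1)
  step 2: λ.λ.1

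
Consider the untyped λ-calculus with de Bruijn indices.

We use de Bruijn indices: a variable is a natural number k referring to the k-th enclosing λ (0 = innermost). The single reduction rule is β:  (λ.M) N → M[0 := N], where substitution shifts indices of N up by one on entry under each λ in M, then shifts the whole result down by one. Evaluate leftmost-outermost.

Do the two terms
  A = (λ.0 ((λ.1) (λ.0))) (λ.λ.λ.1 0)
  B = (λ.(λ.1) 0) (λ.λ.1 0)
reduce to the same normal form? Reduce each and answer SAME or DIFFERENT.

Term A:
  start: (λ.0 ((λ.1) (λ.0))) (λ.λ.λ.1 0)
  [1] (λ.λ.λ.1 0) ((λ.λ.λ.λ.1 0) (λ.0))
  [2] λ.λ.1 0

Term B:
  start: (λ.(λ.1) 0) (λ.λ.1 0)
  [1] (λ.λ.λ.1 0) (λ.λ.1 0)
  [2] λ.λ.1 0

Answer: SAME — A ⇓ λ.λ.1 0, B ⇓ λ.λ.1 0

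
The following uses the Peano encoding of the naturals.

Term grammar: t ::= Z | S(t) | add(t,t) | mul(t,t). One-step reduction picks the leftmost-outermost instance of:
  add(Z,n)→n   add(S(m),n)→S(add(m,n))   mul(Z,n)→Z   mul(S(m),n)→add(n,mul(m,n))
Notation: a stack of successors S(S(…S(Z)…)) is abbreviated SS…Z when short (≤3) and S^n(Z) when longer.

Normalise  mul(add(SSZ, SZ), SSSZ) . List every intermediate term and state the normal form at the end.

  start: mul(add(SSZ, SZ), SSSZ)
  [1] mul(S(add(SZ, SZ)), SSSZ)
  [2] add(SSSZ, mul(add(SZ, SZ), SSSZ))
  [3] S(add(SSZ, mul(add(SZ, SZ), SSSZ)))
  [4] S(S(add(SZ, mul(add(SZ, SZ), SSSZ))))
  [5] S(S(S(add(Z, mul(add(SZ, SZ), SSSZ)))))
  [6] S(S(S(mul(add(SZ, SZ), SSSZ))))
  [7] S(S(S(mul(S(add(Z, SZ)), SSSZ))))
  [8] S(S(S(add(SSSZ, mul(add(Z, SZ), SSSZ)))))
  [9] S(S(S(S(add(SSZ, mul(add(Z, SZ), SSSZ))))))
  [10] S(S(S(S(S(add(SZ, mul(add(Z, SZ), SSSZ)))))))
  [11] S(S(S(S(S(S(add(Z, mul(add(Z, SZ), SSSZ))))))))
  [12] S(S(S(S(S(S(mul(add(Z, SZ), SSSZ)))))))
  [13] S(S(S(S(S(S(mul(SZ, SSSZ)))))))
  [14] S(S(S(S(S(S(add(SSSZ, mul(Z, SSSZ))))))))
  [15] S(S(S(S(S(S(S(add(SSZ, mul(Z, SSSZ)))))))))
  [16] S(S(S(S(S(S(S(S(add(SZ, mul(Z, SSSZ))))))))))
  [17] S(S(S(S(S(S(S(S(S(add(Z, mul(Z, SSSZ)))))))))))
  [18] S(S(S(S(S(S(S(S(S(mul(Z, SSSZ))))))))))
  [19] S^9(Z)

Answer: normal form = S^9(Z)  (in 19 steps)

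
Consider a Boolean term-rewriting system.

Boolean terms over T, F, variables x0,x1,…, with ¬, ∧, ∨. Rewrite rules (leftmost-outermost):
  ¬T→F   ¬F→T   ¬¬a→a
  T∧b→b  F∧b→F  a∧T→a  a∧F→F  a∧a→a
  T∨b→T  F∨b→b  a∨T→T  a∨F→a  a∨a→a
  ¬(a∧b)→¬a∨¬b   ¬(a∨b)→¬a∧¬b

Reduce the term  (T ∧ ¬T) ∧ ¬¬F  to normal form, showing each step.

Answer: normal form = F  (in 3 steps)

Working:
  start: (T ∧ ¬T) ∧ ¬¬F
  [1] ¬T ∧ ¬¬F
  [2] F ∧ ¬¬F
  [3] F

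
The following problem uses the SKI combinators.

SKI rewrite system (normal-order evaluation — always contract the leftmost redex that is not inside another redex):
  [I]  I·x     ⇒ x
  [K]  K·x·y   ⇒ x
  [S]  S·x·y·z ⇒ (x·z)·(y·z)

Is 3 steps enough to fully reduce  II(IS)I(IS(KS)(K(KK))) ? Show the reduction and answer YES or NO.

Answer: NO — after 3 steps the term is SI(IS(KS)(K(KK))), not yet normal

Derivation:
  start: II(IS)I(IS(KS)(K(KK)))
  →1  I(IS)I(IS(KS)(K(KK)))
  →2  ISI(IS(KS)(K(KK)))
  →3  SI(IS(KS)(K(KK)))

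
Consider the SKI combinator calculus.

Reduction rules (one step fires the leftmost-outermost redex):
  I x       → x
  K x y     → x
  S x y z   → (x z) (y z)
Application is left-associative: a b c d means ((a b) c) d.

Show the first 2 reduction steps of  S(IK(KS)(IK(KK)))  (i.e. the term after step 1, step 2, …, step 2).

Answer: after 2 steps: S(KS)

Reduction:
  start: S(IK(KS)(IK(KK)))
  [1] S(K(KS)(IK(KK)))
  [2] S(KS)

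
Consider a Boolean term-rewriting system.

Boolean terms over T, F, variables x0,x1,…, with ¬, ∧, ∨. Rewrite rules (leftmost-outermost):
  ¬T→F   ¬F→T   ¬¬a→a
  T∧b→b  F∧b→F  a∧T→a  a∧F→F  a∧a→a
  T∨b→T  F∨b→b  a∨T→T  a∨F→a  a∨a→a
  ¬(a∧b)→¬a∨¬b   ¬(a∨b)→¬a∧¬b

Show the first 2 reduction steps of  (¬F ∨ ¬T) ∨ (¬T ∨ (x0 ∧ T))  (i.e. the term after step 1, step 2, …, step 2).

  start: (¬F ∨ ¬T) ∨ (¬T ∨ (x0 ∧ T))
  [1] (T ∨ ¬T) ∨ (¬T ∨ (x0 ∧ T))
  [2] T ∨ (¬T ∨ (x0 ∧ T))

Answer: after 2 steps: T ∨ (¬T ∨ (x0 ∧ T))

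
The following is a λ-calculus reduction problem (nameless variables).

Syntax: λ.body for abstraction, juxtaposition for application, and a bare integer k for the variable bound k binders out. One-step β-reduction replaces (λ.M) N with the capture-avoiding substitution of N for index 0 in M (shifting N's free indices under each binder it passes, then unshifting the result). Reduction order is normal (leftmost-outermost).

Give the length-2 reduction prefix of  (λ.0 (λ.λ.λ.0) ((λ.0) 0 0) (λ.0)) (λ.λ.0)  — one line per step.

Answer: after 2 steps: (λ.0) ((λ.0) (λ.λ.0) (λ.λ.0)) (λ.0)

Derivation:
  start: (λ.0 (λ.λ.λ.0) ((λ.0) 0 0) (λ.0)) (λ.λ.0)
  →1  (λ.λ.0) (λ.λ.λ.0) ((λ.0) (λ.λ.0) (λ.λ.0)) (λ.0)
  →2  (λ.0) ((λ.0) (λ.λ.0) (λ.λ.0)) (λ.0)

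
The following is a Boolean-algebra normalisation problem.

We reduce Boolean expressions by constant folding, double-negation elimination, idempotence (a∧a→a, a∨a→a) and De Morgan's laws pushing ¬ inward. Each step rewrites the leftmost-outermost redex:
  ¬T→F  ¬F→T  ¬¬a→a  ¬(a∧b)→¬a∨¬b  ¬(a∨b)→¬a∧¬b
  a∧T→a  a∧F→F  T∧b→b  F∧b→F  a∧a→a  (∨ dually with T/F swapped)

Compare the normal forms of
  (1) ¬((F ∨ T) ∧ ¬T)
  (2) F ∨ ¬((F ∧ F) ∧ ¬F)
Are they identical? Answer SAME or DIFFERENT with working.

Answer: SAME — A ⇓ T, B ⇓ T

Working:
Term A:
  start: ¬((F ∨ T) ∧ ¬T)
  →1  ¬(F ∨ T) ∨ ¬¬T
  →2  (¬F ∧ ¬T) ∨ ¬¬T
  →3  (T ∧ ¬T) ∨ ¬¬T
  →4  ¬T ∨ ¬¬T
  →5  F ∨ ¬¬T
  →6  ¬¬T
  →7  T

Term B:
  start: F ∨ ¬((F ∧ F) ∧ ¬F)
  →1  ¬((F ∧ F) ∧ ¬F)
  →2  ¬(F ∧ F) ∨ ¬¬F
  →3  (¬F ∨ ¬F) ∨ ¬¬F
  →4  ¬F ∨ ¬¬F
  →5  T ∨ ¬¬F
  →6  T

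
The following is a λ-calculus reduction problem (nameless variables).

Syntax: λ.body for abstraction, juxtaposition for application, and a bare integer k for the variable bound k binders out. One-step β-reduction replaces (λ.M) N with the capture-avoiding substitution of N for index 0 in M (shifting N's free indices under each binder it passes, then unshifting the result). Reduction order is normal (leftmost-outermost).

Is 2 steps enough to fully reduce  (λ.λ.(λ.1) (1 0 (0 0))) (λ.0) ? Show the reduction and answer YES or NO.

  start: (λ.λ.(λ.1) (1 0 (0 0))) (λ.0)
  step 1: λ.(λ.1) ((λ.0) 0 (0 0))
  step 2: λ.0

Answer: YES — reaches normal form λ.0 in 2 ≤ 2 steps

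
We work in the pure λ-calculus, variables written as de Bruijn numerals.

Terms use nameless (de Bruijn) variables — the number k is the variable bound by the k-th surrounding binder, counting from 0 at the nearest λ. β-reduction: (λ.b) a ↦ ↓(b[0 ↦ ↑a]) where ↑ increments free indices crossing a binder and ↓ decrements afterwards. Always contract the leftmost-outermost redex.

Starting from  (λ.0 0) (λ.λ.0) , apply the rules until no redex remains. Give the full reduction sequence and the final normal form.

  start: (λ.0 0) (λ.λ.0)
  step 1: (λ.λ.0) (λ.λ.0)
  step 2: λ.0

Answer: normal form = λ.0  (in 2 steps)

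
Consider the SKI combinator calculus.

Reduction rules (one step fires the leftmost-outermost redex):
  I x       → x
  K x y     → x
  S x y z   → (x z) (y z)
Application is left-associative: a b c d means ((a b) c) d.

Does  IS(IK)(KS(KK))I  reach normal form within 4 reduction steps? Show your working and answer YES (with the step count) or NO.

Answer: YES — reaches normal form I in 4 ≤ 4 steps

Working:
  start: IS(IK)(KS(KK))I
  [1] S(IK)(KS(KK))I
  [2] IKI(KS(KK)I)
  [3] KI(KS(KK)I)
  [4] I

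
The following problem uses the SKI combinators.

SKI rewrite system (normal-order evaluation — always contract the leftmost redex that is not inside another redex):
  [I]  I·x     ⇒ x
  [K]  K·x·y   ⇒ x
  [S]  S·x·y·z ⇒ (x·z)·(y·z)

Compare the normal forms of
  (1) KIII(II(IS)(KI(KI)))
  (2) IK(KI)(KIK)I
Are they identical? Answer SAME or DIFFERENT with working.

Term A:
  start: KIII(II(IS)(KI(KI)))
  [1] II(II(IS)(KI(KI)))
  [2] I(II(IS)(KI(KI)))
  [3] II(IS)(KI(KI))
  [4] I(IS)(KI(KI))
  [5] IS(KI(KI))
  [6] S(KI(KI))
  [7] SI

Term B:
  start: IK(KI)(KIK)I
  [1] K(KI)(KIK)I
  [2] KII
  [3] I

Answer: DIFFERENT — A ⇓ SI, B ⇓ I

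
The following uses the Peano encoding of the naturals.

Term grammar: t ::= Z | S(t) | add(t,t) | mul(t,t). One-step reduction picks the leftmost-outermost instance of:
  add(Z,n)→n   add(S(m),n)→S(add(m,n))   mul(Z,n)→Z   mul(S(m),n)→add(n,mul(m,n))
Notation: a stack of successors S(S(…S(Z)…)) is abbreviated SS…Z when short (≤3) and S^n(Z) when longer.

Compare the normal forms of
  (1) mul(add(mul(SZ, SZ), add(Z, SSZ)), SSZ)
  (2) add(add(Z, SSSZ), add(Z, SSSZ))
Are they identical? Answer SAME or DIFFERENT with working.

Term A:
  start: mul(add(mul(SZ, SZ), add(Z, SSZ)), SSZ)
  →1  mul(add(add(SZ, mul(Z, SZ)), add(Z, SSZ)), SSZ)
  →2  mul(add(S(add(Z, mul(Z, SZ))), add(Z, SSZ)), SSZ)
  →3  mul(S(add(add(Z, mul(Z, SZ)), add(Z, SSZ))), SSZ)
  →4  add(SSZ, mul(add(add(Z, mul(Z, SZ)), add(Z, SSZ)), SSZ))
  →5  S(add(SZ, mul(add(add(Z, mul(Z, SZ)), add(Z, SSZ)), SSZ)))
  →6  S(S(add(Z, mul(add(add(Z, mul(Z, SZ)), add(Z, SSZ)), SSZ))))
  →7  S(S(mul(add(add(Z, mul(Z, SZ)), add(Z, SSZ)), SSZ)))
  →8  S(S(mul(add(mul(Z, SZ), add(Z, SSZ)), SSZ)))
  →9  S(S(mul(add(Z, add(Z, SSZ)), SSZ)))
  →10  S(S(mul(add(Z, SSZ), SSZ)))
  →11  S(S(mul(SSZ, SSZ)))
  →12  S(S(add(SSZ, mul(SZ, SSZ))))
  →13  S(S(S(add(SZ, mul(SZ, SSZ)))))
  →14  S(S(S(S(add(Z, mul(SZ, SSZ))))))
  →15  S(S(S(S(mul(SZ, SSZ)))))
  →16  S(S(S(S(add(SSZ, mul(Z, SSZ))))))
  →17  S(S(S(S(S(add(SZ, mul(Z, SSZ)))))))
  →18  S(S(S(S(S(S(add(Z, mul(Z, SSZ))))))))
  →19  S(S(S(S(S(S(mul(Z, SSZ)))))))
  →20  S^6(Z)

Term B:
  start: add(add(Z, SSSZ), add(Z, SSSZ))
  →1  add(SSSZ, add(Z, SSSZ))
  →2  S(add(SSZ, add(Z, SSSZ)))
  →3  S(S(add(SZ, add(Z, SSSZ))))
  →4  S(S(S(add(Z, add(Z, SSSZ)))))
  →5  S(S(S(add(Z, SSSZ))))
  →6  S^6(Z)

Answer: SAME — A ⇓ S^6(Z), B ⇓ S^6(Z)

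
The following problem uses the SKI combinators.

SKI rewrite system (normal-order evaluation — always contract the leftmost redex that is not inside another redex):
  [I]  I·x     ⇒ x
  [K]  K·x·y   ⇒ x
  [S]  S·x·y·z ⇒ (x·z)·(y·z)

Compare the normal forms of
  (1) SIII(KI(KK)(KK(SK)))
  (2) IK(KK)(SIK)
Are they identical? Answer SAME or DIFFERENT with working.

Term A:
  start: SIII(KI(KK)(KK(SK)))
  →1  II(II)(KI(KK)(KK(SK)))
  →2  I(II)(KI(KK)(KK(SK)))
  →3  II(KI(KK)(KK(SK)))
  →4  I(KI(KK)(KK(SK)))
  →5  KI(KK)(KK(SK))
  →6  I(KK(SK))
  →7  KK(SK)
  →8  K

Term B:
  start: IK(KK)(SIK)
  →1  K(KK)(SIK)
  →2  KK

Answer: DIFFERENT — A ⇓ K, B ⇓ KK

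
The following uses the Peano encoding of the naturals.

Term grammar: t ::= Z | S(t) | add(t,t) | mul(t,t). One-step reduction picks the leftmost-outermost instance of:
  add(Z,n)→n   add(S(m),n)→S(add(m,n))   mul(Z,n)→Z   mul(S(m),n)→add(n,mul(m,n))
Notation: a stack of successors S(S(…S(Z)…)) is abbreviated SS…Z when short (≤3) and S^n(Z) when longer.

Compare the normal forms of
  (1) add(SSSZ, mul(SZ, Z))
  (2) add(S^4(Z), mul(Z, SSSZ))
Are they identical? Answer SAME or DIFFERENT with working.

Term A:
  start: add(SSSZ, mul(SZ, Z))
  →1  S(add(SSZ, mul(SZ, Z)))
  →2  S(S(add(SZ, mul(SZ, Z))))
  →3  S(S(S(add(Z, mul(SZ, Z)))))
  →4  S(S(S(mul(SZ, Z))))
  →5  S(S(S(add(Z, mul(Z, Z)))))
  →6  S(S(S(mul(Z, Z))))
  →7  SSSZ

Term B:
  start: add(S^4(Z), mul(Z, SSSZ))
  →1  S(add(SSSZ, mul(Z, SSSZ)))
  →2  S(S(add(SSZ, mul(Z, SSSZ))))
  →3  S(S(S(add(SZ, mul(Z, SSSZ)))))
  →4  S(S(S(S(add(Z, mul(Z, SSSZ))))))
  →5  S(S(S(S(mul(Z, SSSZ)))))
  →6  S^4(Z)

Answer: DIFFERENT — A ⇓ SSSZ, B ⇓ S^4(Z)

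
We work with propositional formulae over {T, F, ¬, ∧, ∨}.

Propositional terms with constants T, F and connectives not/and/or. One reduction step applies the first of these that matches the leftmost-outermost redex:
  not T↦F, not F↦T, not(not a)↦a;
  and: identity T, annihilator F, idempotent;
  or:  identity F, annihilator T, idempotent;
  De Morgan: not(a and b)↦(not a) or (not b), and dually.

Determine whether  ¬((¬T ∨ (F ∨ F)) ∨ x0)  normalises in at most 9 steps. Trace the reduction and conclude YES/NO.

  start: ¬((¬T ∨ (F ∨ F)) ∨ x0)
  →1  ¬(¬T ∨ (F ∨ F)) ∧ ¬x0
  →2  (¬¬T ∧ ¬(F ∨ F)) ∧ ¬x0
  →3  (T ∧ ¬(F ∨ F)) ∧ ¬x0
  →4  ¬(F ∨ F) ∧ ¬x0
  →5  (¬F ∧ ¬F) ∧ ¬x0
  →6  ¬F ∧ ¬x0
  →7  T ∧ ¬x0
  →8  ¬x0

Answer: YES — reaches normal form ¬x0 in 8 ≤ 9 steps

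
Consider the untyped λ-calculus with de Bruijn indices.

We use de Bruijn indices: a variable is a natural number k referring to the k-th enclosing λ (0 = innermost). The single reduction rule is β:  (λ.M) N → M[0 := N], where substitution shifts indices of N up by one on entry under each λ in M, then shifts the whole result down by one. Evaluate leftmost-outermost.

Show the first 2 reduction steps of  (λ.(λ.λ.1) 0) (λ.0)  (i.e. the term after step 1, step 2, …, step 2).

  start: (λ.(λ.λ.1) 0) (λ.0)
  [1] (λ.λ.1) (λ.0)
  [2] λ.λ.0

Answer: after 2 steps: λ.λ.0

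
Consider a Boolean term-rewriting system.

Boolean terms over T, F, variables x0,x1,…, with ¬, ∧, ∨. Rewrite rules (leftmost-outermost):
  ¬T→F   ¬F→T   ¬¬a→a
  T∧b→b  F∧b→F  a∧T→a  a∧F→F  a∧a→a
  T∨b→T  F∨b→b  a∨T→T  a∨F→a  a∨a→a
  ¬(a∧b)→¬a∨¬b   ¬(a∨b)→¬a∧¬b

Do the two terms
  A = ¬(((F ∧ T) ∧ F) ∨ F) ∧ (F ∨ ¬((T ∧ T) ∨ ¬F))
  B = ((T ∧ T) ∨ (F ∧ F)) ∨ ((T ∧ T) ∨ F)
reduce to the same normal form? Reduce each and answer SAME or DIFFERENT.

Term A:
  start: ¬(((F ∧ T) ∧ F) ∨ F) ∧ (F ∨ ¬((T ∧ T) ∨ ¬F))
  →1  (¬((F ∧ T) ∧ F) ∧ ¬F) ∧ (F ∨ ¬((T ∧ T) ∨ ¬F))
  →2  ((¬(F ∧ T) ∨ ¬F) ∧ ¬F) ∧ (F ∨ ¬((T ∧ T) ∨ ¬F))
  →3  (((¬F ∨ ¬T) ∨ ¬F) ∧ ¬F) ∧ (F ∨ ¬((T ∧ T) ∨ ¬F))
  →4  (((T ∨ ¬T) ∨ ¬F) ∧ ¬F) ∧ (F ∨ ¬((T ∧ T) ∨ ¬F))
  →5  ((T ∨ ¬F) ∧ ¬F) ∧ (F ∨ ¬((T ∧ T) ∨ ¬F))
  →6  (T ∧ ¬F) ∧ (F ∨ ¬((T ∧ T) ∨ ¬F))
  →7  ¬F ∧ (F ∨ ¬((T ∧ T) ∨ ¬F))
  →8  T ∧ (F ∨ ¬((T ∧ T) ∨ ¬F))
  →9  F ∨ ¬((T ∧ T) ∨ ¬F)
  →10  ¬((T ∧ T) ∨ ¬F)
  →11  ¬(T ∧ T) ∧ ¬¬F
  →12  (¬T ∨ ¬T) ∧ ¬¬F
  →13  ¬T ∧ ¬¬F
  →14  F ∧ ¬¬F
  →15  F

Term B:
  start: ((T ∧ T) ∨ (F ∧ F)) ∨ ((T ∧ T) ∨ F)
  →1  (T ∨ (F ∧ F)) ∨ ((T ∧ T) ∨ F)
  →2  T ∨ ((T ∧ T) ∨ F)
  →3  T

Answer: DIFFERENT — A ⇓ F, B ⇓ T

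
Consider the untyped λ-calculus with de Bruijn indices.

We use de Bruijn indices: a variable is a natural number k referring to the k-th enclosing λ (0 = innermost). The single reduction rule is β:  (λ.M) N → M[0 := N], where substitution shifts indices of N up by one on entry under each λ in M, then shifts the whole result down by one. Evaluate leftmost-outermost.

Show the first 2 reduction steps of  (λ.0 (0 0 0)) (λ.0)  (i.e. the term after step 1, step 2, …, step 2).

Answer: after 2 steps: (λ.0) (λ.0) (λ.0)

Reduction:
  start: (λ.0 (0 0 0)) (λ.0)
  step 1: (λ.0) ((λ.0) (λ.0) (λ.0))
  step 2: (λ.0) (λ.0) (λ.0)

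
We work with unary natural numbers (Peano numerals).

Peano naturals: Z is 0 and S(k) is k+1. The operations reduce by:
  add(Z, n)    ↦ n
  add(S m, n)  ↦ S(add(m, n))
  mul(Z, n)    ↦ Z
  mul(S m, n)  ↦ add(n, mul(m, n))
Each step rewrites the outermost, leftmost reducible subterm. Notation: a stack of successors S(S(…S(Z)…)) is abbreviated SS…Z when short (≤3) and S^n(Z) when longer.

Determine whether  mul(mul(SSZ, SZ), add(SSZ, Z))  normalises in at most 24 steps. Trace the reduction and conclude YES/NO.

  start: mul(mul(SSZ, SZ), add(SSZ, Z))
  step 1: mul(add(SZ, mul(SZ, SZ)), add(SSZ, Z))
  step 2: mul(S(add(Z, mul(SZ, SZ))), add(SSZ, Z))
  step 3: add(add(SSZ, Z), mul(add(Z, mul(SZ, SZ)), add(SSZ, Z)))
  step 4: add(S(add(SZ, Z)), mul(add(Z, mul(SZ, SZ)), add(SSZ, Z)))
  step 5: S(add(add(SZ, Z), mul(add(Z, mul(SZ, SZ)), add(SSZ, Z))))
  step 6: S(add(S(add(Z, Z)), mul(add(Z, mul(SZ, SZ)), add(SSZ, Z))))
  step 7: S(S(add(add(Z, Z), mul(add(Z, mul(SZ, SZ)), add(SSZ, Z)))))
  step 8: S(S(add(Z, mul(add(Z, mul(SZ, SZ)), add(SSZ, Z)))))
  step 9: S(S(mul(add(Z, mul(SZ, SZ)), add(SSZ, Z))))
  step 10: S(S(mul(mul(SZ, SZ), add(SSZ, Z))))
  step 11: S(S(mul(add(SZ, mul(Z, SZ)), add(SSZ, Z))))
  step 12: S(S(mul(S(add(Z, mul(Z, SZ))), add(SSZ, Z))))
  step 13: S(S(add(add(SSZ, Z), mul(add(Z, mul(Z, SZ)), add(SSZ, Z)))))
  step 14: S(S(add(S(add(SZ, Z)), mul(add(Z, mul(Z, SZ)), add(SSZ, Z)))))
  step 15: S(S(S(add(add(SZ, Z), mul(add(Z, mul(Z, SZ)), add(SSZ, Z))))))
  step 16: S(S(S(add(S(add(Z, Z)), mul(add(Z, mul(Z, SZ)), add(SSZ, Z))))))
  step 17: S(S(S(S(add(add(Z, Z), mul(add(Z, mul(Z, SZ)), add(SSZ, Z)))))))
  step 18: S(S(S(S(add(Z, mul(add(Z, mul(Z, SZ)), add(SSZ, Z)))))))
  step 19: S(S(S(S(mul(add(Z, mul(Z, SZ)), add(SSZ, Z))))))
  step 20: S(S(S(S(mul(mul(Z, SZ), add(SSZ, Z))))))
  step 21: S(S(S(S(mul(Z, add(SSZ, Z))))))
  step 22: S^4(Z)

Answer: YES — reaches normal form S^4(Z) in 22 ≤ 24 steps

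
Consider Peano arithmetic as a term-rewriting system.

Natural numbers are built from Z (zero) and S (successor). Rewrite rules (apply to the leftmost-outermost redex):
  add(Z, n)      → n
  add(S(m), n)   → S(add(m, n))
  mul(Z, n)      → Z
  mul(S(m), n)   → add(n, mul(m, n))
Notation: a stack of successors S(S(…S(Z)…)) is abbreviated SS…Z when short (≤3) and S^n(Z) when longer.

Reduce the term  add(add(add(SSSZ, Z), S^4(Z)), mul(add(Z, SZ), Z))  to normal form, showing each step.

  start: add(add(add(SSSZ, Z), S^4(Z)), mul(add(Z, SZ), Z))
  [1] add(add(S(add(SSZ, Z)), S^4(Z)), mul(add(Z, SZ), Z))
  [2] add(S(add(add(SSZ, Z), S^4(Z))), mul(add(Z, SZ), Z))
  [3] S(add(add(add(SSZ, Z), S^4(Z)), mul(add(Z, SZ), Z)))
  [4] S(add(add(S(add(SZ, Z)), S^4(Z)), mul(add(Z, SZ), Z)))
  [5] S(add(S(add(add(SZ, Z), S^4(Z))), mul(add(Z, SZ), Z)))
  [6] S(S(add(add(add(SZ, Z), S^4(Z)), mul(add(Z, SZ), Z))))
  [7] S(S(add(add(S(add(Z, Z)), S^4(Z)), mul(add(Z, SZ), Z))))
  [8] S(S(add(S(add(add(Z, Z), S^4(Z))), mul(add(Z, SZ), Z))))
  [9] S(S(S(add(add(add(Z, Z), S^4(Z)), mul(add(Z, SZ), Z)))))
  [10] S(S(S(add(add(Z, S^4(Z)), mul(add(Z, SZ), Z)))))
  [11] S(S(S(add(S^4(Z), mul(add(Z, SZ), Z)))))
  [12] S(S(S(S(add(SSSZ, mul(add(Z, SZ), Z))))))
  [13] S(S(S(S(S(add(SSZ, mul(add(Z, SZ), Z)))))))
  [14] S(S(S(S(S(S(add(SZ, mul(add(Z, SZ), Z))))))))
  [15] S(S(S(S(S(S(S(add(Z, mul(add(Z, SZ), Z)))))))))
  [16] S(S(S(S(S(S(S(mul(add(Z, SZ), Z))))))))
  [17] S(S(S(S(S(S(S(mul(SZ, Z))))))))
  [18] S(S(S(S(S(S(S(add(Z, mul(Z, Z)))))))))
  [19] S(S(S(S(S(S(S(mul(Z, Z))))))))
  [20] S^7(Z)

Answer: normal form = S^7(Z)  (in 20 steps)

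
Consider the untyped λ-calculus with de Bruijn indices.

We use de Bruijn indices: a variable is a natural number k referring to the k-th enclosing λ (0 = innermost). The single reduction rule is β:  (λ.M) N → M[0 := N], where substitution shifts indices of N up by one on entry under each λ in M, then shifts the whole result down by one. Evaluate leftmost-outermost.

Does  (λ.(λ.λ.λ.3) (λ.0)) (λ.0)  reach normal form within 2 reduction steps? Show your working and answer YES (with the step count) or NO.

Answer: YES — reaches normal form λ.λ.λ.0 in 2 ≤ 2 steps

Derivation:
  start: (λ.(λ.λ.λ.3) (λ.0)) (λ.0)
  →1  (λ.λ.λ.λ.0) (λ.0)
  →2  λ.λ.λ.0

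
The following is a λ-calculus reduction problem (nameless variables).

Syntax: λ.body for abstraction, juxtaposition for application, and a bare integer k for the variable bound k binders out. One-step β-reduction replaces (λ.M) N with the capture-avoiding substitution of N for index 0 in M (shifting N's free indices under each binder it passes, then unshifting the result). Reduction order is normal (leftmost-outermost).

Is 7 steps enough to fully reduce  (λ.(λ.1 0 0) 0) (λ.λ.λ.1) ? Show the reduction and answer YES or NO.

  start: (λ.(λ.1 0 0) 0) (λ.λ.λ.1)
  step 1: (λ.(λ.λ.λ.1) 0 0) (λ.λ.λ.1)
  step 2: (λ.λ.λ.1) (λ.λ.λ.1) (λ.λ.λ.1)
  step 3: (λ.λ.1) (λ.λ.λ.1)
  step 4: λ.λ.λ.λ.1

Answer: YES — reaches normal form λ.λ.λ.λ.1 in 4 ≤ 7 steps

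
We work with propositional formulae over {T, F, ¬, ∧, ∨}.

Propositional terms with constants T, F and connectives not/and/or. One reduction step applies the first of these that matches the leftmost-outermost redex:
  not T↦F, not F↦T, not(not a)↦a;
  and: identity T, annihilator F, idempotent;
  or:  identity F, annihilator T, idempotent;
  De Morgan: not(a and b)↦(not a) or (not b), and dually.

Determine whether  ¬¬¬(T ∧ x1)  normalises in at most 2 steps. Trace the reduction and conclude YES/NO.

Answer: NO — after 2 steps the term is ¬T ∨ ¬x1, not yet normal

Working:
  start: ¬¬¬(T ∧ x1)
  [1] ¬(T ∧ x1)
  [2] ¬T ∨ ¬x1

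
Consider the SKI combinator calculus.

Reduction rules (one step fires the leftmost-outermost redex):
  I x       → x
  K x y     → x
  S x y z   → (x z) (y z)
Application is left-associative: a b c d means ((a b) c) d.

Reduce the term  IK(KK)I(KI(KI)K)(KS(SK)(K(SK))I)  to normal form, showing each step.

Answer: normal form = K(S(K(SK))I)  (in 4 steps)

Working:
  start: IK(KK)I(KI(KI)K)(KS(SK)(K(SK))I)
  [1] K(KK)I(KI(KI)K)(KS(SK)(K(SK))I)
  [2] KK(KI(KI)K)(KS(SK)(K(SK))I)
  [3] K(KS(SK)(K(SK))I)
  [4] K(S(K(SK))I)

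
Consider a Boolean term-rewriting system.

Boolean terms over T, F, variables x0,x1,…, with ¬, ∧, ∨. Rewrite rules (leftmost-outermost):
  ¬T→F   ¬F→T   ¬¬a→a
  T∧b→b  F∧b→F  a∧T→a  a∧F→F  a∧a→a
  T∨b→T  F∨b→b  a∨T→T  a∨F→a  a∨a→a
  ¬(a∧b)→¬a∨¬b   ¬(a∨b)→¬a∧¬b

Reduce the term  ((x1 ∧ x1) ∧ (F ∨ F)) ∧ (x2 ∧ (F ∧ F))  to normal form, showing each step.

Answer: normal form = F  (in 4 steps)

Derivation:
  start: ((x1 ∧ x1) ∧ (F ∨ F)) ∧ (x2 ∧ (F ∧ F))
  [1] (x1 ∧ (F ∨ F)) ∧ (x2 ∧ (F ∧ F))
  [2] (x1 ∧ F) ∧ (x2 ∧ (F ∧ F))
  [3] F ∧ (x2 ∧ (F ∧ F))
  [4] F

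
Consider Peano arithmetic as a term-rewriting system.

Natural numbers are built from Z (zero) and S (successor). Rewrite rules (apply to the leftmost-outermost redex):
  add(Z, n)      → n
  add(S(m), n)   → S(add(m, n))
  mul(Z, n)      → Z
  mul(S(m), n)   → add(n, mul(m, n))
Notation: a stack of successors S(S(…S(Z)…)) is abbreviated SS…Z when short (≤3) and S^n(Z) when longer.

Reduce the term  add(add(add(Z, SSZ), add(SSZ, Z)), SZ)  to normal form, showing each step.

  start: add(add(add(Z, SSZ), add(SSZ, Z)), SZ)
  →1  add(add(SSZ, add(SSZ, Z)), SZ)
  →2  add(S(add(SZ, add(SSZ, Z))), SZ)
  →3  S(add(add(SZ, add(SSZ, Z)), SZ))
  →4  S(add(S(add(Z, add(SSZ, Z))), SZ))
  →5  S(S(add(add(Z, add(SSZ, Z)), SZ)))
  →6  S(S(add(add(SSZ, Z), SZ)))
  →7  S(S(add(S(add(SZ, Z)), SZ)))
  →8  S(S(S(add(add(SZ, Z), SZ))))
  →9  S(S(S(add(S(add(Z, Z)), SZ))))
  →10  S(S(S(S(add(add(Z, Z), SZ)))))
  →11  S(S(S(S(add(Z, SZ)))))
  →12  S^5(Z)

Answer: normal form = S^5(Z)  (in 12 steps)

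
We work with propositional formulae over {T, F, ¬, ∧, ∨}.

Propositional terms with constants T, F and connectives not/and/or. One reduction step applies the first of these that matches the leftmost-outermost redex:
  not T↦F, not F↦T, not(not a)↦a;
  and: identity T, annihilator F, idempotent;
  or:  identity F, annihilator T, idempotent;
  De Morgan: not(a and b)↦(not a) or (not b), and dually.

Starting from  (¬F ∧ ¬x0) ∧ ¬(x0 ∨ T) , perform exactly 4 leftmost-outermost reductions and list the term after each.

Answer: after 4 steps: ¬x0 ∧ (¬x0 ∧ F)

Derivation:
  start: (¬F ∧ ¬x0) ∧ ¬(x0 ∨ T)
  step 1: (T ∧ ¬x0) ∧ ¬(x0 ∨ T)
  step 2: ¬x0 ∧ ¬(x0 ∨ T)
  step 3: ¬x0 ∧ (¬x0 ∧ ¬T)
  step 4: ¬x0 ∧ (¬x0 ∧ F)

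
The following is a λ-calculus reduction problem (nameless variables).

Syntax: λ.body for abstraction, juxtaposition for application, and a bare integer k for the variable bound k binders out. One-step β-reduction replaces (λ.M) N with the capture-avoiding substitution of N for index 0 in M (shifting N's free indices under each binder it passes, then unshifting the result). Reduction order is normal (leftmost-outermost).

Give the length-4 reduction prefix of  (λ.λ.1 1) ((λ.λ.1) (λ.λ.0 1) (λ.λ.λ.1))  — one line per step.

Answer: after 4 steps: λ.λ.0 ((λ.λ.1) (λ.λ.0 1) (λ.λ.λ.1))

Working:
  start: (λ.λ.1 1) ((λ.λ.1) (λ.λ.0 1) (λ.λ.λ.1))
  [1] λ.(λ.λ.1) (λ.λ.0 1) (λ.λ.λ.1) ((λ.λ.1) (λ.λ.0 1) (λ.λ.λ.1))
  [2] λ.(λ.λ.λ.0 1) (λ.λ.λ.1) ((λ.λ.1) (λ.λ.0 1) (λ.λ.λ.1))
  [3] λ.(λ.λ.0 1) ((λ.λ.1) (λ.λ.0 1) (λ.λ.λ.1))
  [4] λ.λ.0 ((λ.λ.1) (λ.λ.0 1) (λ.λ.λ.1))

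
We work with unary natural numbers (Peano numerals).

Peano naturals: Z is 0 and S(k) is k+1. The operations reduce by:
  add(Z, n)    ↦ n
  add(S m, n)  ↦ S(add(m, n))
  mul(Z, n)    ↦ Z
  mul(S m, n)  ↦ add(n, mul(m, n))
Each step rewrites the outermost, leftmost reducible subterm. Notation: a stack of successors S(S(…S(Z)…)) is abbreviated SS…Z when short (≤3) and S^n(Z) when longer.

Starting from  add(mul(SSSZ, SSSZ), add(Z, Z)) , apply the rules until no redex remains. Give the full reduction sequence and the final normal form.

Answer: normal form = S^9(Z)  (in 27 steps)

Working:
  start: add(mul(SSSZ, SSSZ), add(Z, Z))
  →1  add(add(SSSZ, mul(SSZ, SSSZ)), add(Z, Z))
  →2  add(S(add(SSZ, mul(SSZ, SSSZ))), add(Z, Z))
  →3  S(add(add(SSZ, mul(SSZ, SSSZ)), add(Z, Z)))
  →4  S(add(S(add(SZ, mul(SSZ, SSSZ))), add(Z, Z)))
  →5  S(S(add(add(SZ, mul(SSZ, SSSZ)), add(Z, Z))))
  →6  S(S(add(S(add(Z, mul(SSZ, SSSZ))), add(Z, Z))))
  →7  S(S(S(add(add(Z, mul(SSZ, SSSZ)), add(Z, Z)))))
  →8  S(S(S(add(mul(SSZ, SSSZ), add(Z, Z)))))
  →9  S(S(S(add(add(SSSZ, mul(SZ, SSSZ)), add(Z, Z)))))
  →10  S(S(S(add(S(add(SSZ, mul(SZ, SSSZ))), add(Z, Z)))))
  →11  S(S(S(S(add(add(SSZ, mul(SZ, SSSZ)), add(Z, Z))))))
  →12  S(S(S(S(add(S(add(SZ, mul(SZ, SSSZ))), add(Z, Z))))))
  →13  S(S(S(S(S(add(add(SZ, mul(SZ, SSSZ)), add(Z, Z)))))))
  →14  S(S(S(S(S(add(S(add(Z, mul(SZ, SSSZ))), add(Z, Z)))))))
  →15  S(S(S(S(S(S(add(add(Z, mul(SZ, SSSZ)), add(Z, Z))))))))
  →16  S(S(S(S(S(S(add(mul(SZ, SSSZ), add(Z, Z))))))))
  →17  S(S(S(S(S(S(add(add(SSSZ, mul(Z, SSSZ)), add(Z, Z))))))))
  →18  S(S(S(S(S(S(add(S(add(SSZ, mul(Z, SSSZ))), add(Z, Z))))))))
  →19  S(S(S(S(S(S(S(add(add(SSZ, mul(Z, SSSZ)), add(Z, Z)))))))))
  →20  S(S(S(S(S(S(S(add(S(add(SZ, mul(Z, SSSZ))), add(Z, Z)))))))))
  →21  S(S(S(S(S(S(S(S(add(add(SZ, mul(Z, SSSZ)), add(Z, Z))))))))))
  →22  S(S(S(S(S(S(S(S(add(S(add(Z, mul(Z, SSSZ))), add(Z, Z))))))))))
  →23  S(S(S(S(S(S(S(S(S(add(add(Z, mul(Z, SSSZ)), add(Z, Z)))))))))))
  →24  S(S(S(S(S(S(S(S(S(add(mul(Z, SSSZ), add(Z, Z)))))))))))
  →25  S(S(S(S(S(S(S(S(S(add(Z, add(Z, Z)))))))))))
  →26  S(S(S(S(S(S(S(S(S(add(Z, Z))))))))))
  →27  S^9(Z)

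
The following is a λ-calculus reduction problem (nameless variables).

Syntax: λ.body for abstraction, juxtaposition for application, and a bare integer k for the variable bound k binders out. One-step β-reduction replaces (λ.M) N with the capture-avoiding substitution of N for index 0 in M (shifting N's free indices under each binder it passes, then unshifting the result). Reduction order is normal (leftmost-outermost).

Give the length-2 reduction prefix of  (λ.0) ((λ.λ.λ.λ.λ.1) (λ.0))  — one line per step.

Answer: after 2 steps: λ.λ.λ.λ.1

Working:
  start: (λ.0) ((λ.λ.λ.λ.λ.1) (λ.0))
  step 1: (λ.λ.λ.λ.λ.1) (λ.0)
  step 2: λ.λ.λ.λ.1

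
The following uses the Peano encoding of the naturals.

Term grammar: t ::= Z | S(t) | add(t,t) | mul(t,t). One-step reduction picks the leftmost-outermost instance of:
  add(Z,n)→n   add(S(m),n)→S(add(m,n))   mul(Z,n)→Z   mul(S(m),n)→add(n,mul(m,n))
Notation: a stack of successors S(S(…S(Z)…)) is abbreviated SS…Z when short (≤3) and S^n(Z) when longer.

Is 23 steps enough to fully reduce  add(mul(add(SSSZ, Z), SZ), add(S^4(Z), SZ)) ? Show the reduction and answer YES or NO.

Answer: YES — reaches normal form S^8(Z) in 23 ≤ 23 steps

Working:
  start: add(mul(add(SSSZ, Z), SZ), add(S^4(Z), SZ))
  →1  add(mul(S(add(SSZ, Z)), SZ), add(S^4(Z), SZ))
  →2  add(add(SZ, mul(add(SSZ, Z), SZ)), add(S^4(Z), SZ))
  →3  add(S(add(Z, mul(add(SSZ, Z), SZ))), add(S^4(Z), SZ))
  →4  S(add(add(Z, mul(add(SSZ, Z), SZ)), add(S^4(Z), SZ)))
  →5  S(add(mul(add(SSZ, Z), SZ), add(S^4(Z), SZ)))
  →6  S(add(mul(S(add(SZ, Z)), SZ), add(S^4(Z), SZ)))
  →7  S(add(add(SZ, mul(add(SZ, Z), SZ)), add(S^4(Z), SZ)))
  →8  S(add(S(add(Z, mul(add(SZ, Z), SZ))), add(S^4(Z), SZ)))
  →9  S(S(add(add(Z, mul(add(SZ, Z), SZ)), add(S^4(Z), SZ))))
  →10  S(S(add(mul(add(SZ, Z), SZ), add(S^4(Z), SZ))))
  →11  S(S(add(mul(S(add(Z, Z)), SZ), add(S^4(Z), SZ))))
  →12  S(S(add(add(SZ, mul(add(Z, Z), SZ)), add(S^4(Z), SZ))))
  →13  S(S(add(S(add(Z, mul(add(Z, Z), SZ))), add(S^4(Z), SZ))))
  →14  S(S(S(add(add(Z, mul(add(Z, Z), SZ)), add(S^4(Z), SZ)))))
  →15  S(S(S(add(mul(add(Z, Z), SZ), add(S^4(Z), SZ)))))
  →16  S(S(S(add(mul(Z, SZ), add(S^4(Z), SZ)))))
  →17  S(S(S(add(Z, add(S^4(Z), SZ)))))
  →18  S(S(S(add(S^4(Z), SZ))))
  →19  S(S(S(S(add(SSSZ, SZ)))))
  →20  S(S(S(S(S(add(SSZ, SZ))))))
  →21  S(S(S(S(S(S(add(SZ, SZ)))))))
  →22  S(S(S(S(S(S(S(add(Z, SZ))))))))
  →23  S^8(Z)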